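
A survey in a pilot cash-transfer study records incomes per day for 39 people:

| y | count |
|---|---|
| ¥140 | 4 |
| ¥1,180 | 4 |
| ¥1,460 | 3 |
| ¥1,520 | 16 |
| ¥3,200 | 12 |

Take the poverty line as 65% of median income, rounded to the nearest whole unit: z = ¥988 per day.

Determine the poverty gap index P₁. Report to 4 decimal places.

Below the line: 4×¥140 (q = 4 of N = 39).
Normalized shortfalls: (988−140)/988 = 0.8583 (×4).
Σ = 3.433198. Dividing by the full population N = 39 gives P₁ = 0.0880.

0.0880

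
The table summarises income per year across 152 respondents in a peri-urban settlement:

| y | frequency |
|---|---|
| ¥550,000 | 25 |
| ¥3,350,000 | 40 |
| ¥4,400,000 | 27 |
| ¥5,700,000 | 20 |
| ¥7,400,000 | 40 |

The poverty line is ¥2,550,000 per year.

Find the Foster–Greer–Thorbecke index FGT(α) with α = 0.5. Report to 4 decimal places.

Incomes under z: 25×¥550,000 (q = 25 of N = 152).
Relative gaps: (2550000−550000)/2550000 = 0.7843 (×25).
Raised to α = 0.5: 0.88561 (×25).
Sum = 22.140372; FGT(0.5) = 22.140372 / 152 = 0.1457.

0.1457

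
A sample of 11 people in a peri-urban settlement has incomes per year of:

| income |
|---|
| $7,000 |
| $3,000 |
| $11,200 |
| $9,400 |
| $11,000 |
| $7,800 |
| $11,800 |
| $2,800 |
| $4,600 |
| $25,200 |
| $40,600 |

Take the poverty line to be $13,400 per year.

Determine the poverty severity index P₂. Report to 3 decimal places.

0.202

Below the line: $2,800, $3,000, $4,600, $7,000, $7,800, $9,400, $11,000, $11,200, $11,800 (q = 9 of N = 11).
Normalized shortfalls: (13400−2800)/13400 = 0.7910; (13400−3000)/13400 = 0.7761; (13400−4600)/13400 = 0.6567; (13400−7000)/13400 = 0.4776; (13400−7800)/13400 = 0.4179; (13400−9400)/13400 = 0.2985; (13400−11000)/13400 = 0.1791; (13400−11200)/13400 = 0.1642; (13400−11800)/13400 = 0.1194.
Squared: 0.6258; 0.6024; 0.4313; 0.2281; 0.1746; 0.0891; 0.0321; 0.0270; 0.0143.
Sum = 2.224549; P₂ = 2.224549 / 11 = 0.202.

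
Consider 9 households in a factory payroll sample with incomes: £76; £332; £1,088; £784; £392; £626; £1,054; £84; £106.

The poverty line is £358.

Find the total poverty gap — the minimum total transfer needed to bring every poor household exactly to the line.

Incomes under z: £76, £84, £106, £332 (q = 4 of N = 9).
Individual gaps: 358−76 = 282; 358−84 = 274; 358−106 = 252; 358−332 = 26.
Aggregate gap = £834.

£834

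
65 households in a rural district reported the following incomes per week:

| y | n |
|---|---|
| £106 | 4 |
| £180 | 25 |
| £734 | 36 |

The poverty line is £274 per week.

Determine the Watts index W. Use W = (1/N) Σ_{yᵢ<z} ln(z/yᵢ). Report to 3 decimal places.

Below z: 4×£106, 25×£180 (q = 29 of N = 65).
Log shortfalls: ln(274/106) = 0.9497 (×4); ln(274/180) = 0.4202 (×25).
W = 14.303037 / 65 = 0.220.

0.220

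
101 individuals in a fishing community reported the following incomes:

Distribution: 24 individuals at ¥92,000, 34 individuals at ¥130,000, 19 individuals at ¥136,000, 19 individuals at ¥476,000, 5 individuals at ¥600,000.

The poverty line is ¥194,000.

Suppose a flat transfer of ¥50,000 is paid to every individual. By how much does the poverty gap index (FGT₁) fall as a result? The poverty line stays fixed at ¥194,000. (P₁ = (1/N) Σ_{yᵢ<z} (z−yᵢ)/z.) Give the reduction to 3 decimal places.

Before: below the line — 24×¥92,000, 34×¥130,000, 19×¥136,000; poverty gap index (FGT₁) = 0.29223.
After the ¥50,000 transfer: below the line — 24×¥142,000, 34×¥180,000, 19×¥186,000; poverty gap index (FGT₁) = 0.09574.
Reduction = 0.29223 − 0.09574 = 0.196.

0.196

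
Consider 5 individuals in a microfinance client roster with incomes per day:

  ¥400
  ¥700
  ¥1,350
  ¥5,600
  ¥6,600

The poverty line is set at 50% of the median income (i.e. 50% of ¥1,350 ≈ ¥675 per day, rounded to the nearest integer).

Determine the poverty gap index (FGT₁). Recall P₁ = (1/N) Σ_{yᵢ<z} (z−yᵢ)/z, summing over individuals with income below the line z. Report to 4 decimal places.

Poor units: ¥400 (q = 1 of N = 5).
Relative gaps: (675−400)/675 = 0.4074.
Σ = 0.407407. Dividing by the full population N = 5 gives P₁ = 0.0815.

0.0815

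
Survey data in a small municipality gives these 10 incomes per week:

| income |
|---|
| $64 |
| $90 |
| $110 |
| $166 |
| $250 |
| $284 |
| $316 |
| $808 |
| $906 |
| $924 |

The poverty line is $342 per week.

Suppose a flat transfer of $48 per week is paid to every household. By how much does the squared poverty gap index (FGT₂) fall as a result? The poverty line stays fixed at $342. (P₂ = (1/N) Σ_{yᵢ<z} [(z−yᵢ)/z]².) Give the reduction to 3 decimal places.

Before: below the line — $64, $90, $110, $166, $250, $284, $316; squared poverty gap index (FGT₂) = 0.20356.
After the $48 transfer: below the line — $112, $138, $158, $214, $298, $332; squared poverty gap index (FGT₂) = 0.12550.
Reduction = 0.20356 − 0.12550 = 0.078.

0.078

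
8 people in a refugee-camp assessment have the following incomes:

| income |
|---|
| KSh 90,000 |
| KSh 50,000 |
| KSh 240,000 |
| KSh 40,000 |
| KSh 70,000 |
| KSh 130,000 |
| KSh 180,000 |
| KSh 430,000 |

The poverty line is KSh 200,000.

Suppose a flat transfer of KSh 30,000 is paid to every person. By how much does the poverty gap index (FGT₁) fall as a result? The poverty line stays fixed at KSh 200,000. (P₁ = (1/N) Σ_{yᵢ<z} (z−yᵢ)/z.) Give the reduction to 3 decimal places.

Before: below the line — KSh 40,000, KSh 50,000, KSh 70,000, KSh 90,000, KSh 130,000, KSh 180,000; poverty gap index (FGT₁) = 0.40000.
After the KSh 30,000 transfer: below the line — KSh 70,000, KSh 80,000, KSh 100,000, KSh 120,000, KSh 160,000; poverty gap index (FGT₁) = 0.29375.
Reduction = 0.40000 − 0.29375 = 0.106.

0.106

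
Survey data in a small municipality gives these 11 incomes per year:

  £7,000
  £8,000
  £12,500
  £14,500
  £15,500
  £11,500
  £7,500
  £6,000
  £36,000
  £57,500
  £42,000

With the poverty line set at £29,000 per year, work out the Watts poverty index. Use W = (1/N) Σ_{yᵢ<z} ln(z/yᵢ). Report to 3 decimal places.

0.793

Poor units: £6,000, £7,000, £7,500, £8,000, £11,500, £12,500, £14,500, £15,500 (q = 8 of N = 11).
Log shortfalls: ln(29000/6000) = 1.5755; ln(29000/7000) = 1.4214; ln(29000/7500) = 1.3524; ln(29000/8000) = 1.2879; ln(29000/11500) = 0.9249; ln(29000/12500) = 0.8416; ln(29000/14500) = 0.6931; ln(29000/15500) = 0.6265.
W = 8.723288 / 11 = 0.793.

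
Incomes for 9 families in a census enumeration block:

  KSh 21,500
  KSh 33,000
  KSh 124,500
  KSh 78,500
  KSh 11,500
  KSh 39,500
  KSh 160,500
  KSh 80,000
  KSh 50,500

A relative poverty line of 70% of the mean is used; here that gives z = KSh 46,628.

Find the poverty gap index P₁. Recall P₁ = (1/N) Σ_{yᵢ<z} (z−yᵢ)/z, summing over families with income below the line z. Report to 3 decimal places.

0.193

Poor units: KSh 11,500, KSh 21,500, KSh 33,000, KSh 39,500 (q = 4 of N = 9).
Relative gaps: (46628−11500)/46628 = 0.7534; (46628−21500)/46628 = 0.5389; (46628−33000)/46628 = 0.2923; (46628−39500)/46628 = 0.1529.
Σ = 1.737411. Dividing by the full population N = 9 gives P₁ = 0.193.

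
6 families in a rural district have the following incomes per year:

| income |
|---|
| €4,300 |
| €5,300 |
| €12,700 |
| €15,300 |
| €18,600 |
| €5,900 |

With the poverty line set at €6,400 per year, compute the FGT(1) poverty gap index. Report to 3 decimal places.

Below the line: €4,300, €5,300, €5,900 (q = 3 of N = 6).
Gap ratios (z−y)/z: (6400−4300)/6400 = 0.3281; (6400−5300)/6400 = 0.1719; (6400−5900)/6400 = 0.0781.
Σ = 0.578125. Dividing by the full population N = 6 gives P₁ = 0.096.

0.096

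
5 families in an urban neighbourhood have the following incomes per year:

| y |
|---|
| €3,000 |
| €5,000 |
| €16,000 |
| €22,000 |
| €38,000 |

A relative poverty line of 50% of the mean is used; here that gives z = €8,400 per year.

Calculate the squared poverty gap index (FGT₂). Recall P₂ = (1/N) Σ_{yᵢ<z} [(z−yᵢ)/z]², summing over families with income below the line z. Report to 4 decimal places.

Poor units: €3,000, €5,000 (q = 2 of N = 5).
Relative gaps: (8400−3000)/8400 = 0.6429; (8400−5000)/8400 = 0.4048.
Squared: 0.4133; 0.1638.
Sum = 0.577098; P₂ = 0.577098 / 5 = 0.1154.

0.1154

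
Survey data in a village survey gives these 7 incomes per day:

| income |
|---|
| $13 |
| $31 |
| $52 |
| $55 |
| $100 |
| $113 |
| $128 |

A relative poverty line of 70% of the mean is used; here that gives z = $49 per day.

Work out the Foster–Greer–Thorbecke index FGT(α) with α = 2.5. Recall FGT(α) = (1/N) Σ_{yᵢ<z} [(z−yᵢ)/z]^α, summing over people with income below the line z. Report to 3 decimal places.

Poor units: $13, $31 (q = 2 of N = 7).
Normalized shortfalls: (49−13)/49 = 0.7347; (49−31)/49 = 0.3673.
Raised to α = 2.5: 0.46266; 0.08179.
Sum = 0.544453; FGT(2.5) = 0.544453 / 7 = 0.078.

0.078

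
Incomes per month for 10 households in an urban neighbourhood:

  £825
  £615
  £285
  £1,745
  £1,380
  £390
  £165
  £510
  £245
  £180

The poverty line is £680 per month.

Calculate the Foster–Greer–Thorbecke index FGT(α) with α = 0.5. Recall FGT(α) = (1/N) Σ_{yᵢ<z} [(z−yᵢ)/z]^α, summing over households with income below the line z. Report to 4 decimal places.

0.4752

Below the line: £165, £180, £245, £285, £390, £510, £615 (q = 7 of N = 10).
Shortfall ratios: (680−165)/680 = 0.7574; (680−180)/680 = 0.7353; (680−245)/680 = 0.6397; (680−285)/680 = 0.5809; (680−390)/680 = 0.4265; (680−510)/680 = 0.2500; (680−615)/680 = 0.0956.
Raised to α = 0.5: 0.87026; 0.85749; 0.79982; 0.76216; 0.65305; 0.50000; 0.30917.
Sum = 4.751946; FGT(0.5) = 4.751946 / 10 = 0.4752.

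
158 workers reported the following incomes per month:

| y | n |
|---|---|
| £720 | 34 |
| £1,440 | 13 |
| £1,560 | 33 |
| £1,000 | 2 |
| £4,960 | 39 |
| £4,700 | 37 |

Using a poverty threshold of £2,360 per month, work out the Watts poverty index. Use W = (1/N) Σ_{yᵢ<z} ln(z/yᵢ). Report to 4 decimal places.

0.3934

Incomes under z: 34×£720, 2×£1,000, 13×£1,440, 33×£1,560 (q = 82 of N = 158).
Log shortfalls: ln(2360/720) = 1.1872 (×34); ln(2360/1000) = 0.8587 (×2); ln(2360/1440) = 0.4940 (×13); ln(2360/1560) = 0.4140 (×33).
W = 62.164398 / 158 = 0.3934.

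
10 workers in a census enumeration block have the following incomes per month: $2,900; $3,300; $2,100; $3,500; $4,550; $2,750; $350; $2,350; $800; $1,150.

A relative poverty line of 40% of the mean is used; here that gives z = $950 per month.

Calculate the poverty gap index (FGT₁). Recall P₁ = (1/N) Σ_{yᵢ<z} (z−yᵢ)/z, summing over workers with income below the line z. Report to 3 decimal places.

0.079

Incomes under z: $350, $800 (q = 2 of N = 10).
Gap ratios (z−y)/z: (950−350)/950 = 0.6316; (950−800)/950 = 0.1579.
Σ = 0.789474. Dividing by the full population N = 10 gives P₁ = 0.079.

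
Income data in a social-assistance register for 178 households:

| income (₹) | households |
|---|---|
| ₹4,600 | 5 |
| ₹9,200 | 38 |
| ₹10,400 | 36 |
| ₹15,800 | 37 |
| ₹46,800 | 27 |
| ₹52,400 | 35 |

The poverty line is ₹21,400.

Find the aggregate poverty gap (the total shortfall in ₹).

₹1,150,800

Below z: 5×₹4,600, 38×₹9,200, 36×₹10,400, 37×₹15,800 (q = 116 of N = 178).
Individual gaps: 5×(21400−4600) = 84000; 38×(21400−9200) = 463600; 36×(21400−10400) = 396000; 37×(21400−15800) = 207200.
Aggregate gap = ₹1,150,800.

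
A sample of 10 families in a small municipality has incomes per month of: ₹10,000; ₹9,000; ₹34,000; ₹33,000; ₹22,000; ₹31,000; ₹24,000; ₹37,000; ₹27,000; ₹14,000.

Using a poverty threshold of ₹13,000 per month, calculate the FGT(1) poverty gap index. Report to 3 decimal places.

Incomes under z: ₹9,000, ₹10,000 (q = 2 of N = 10).
Gap ratios (z−y)/z: (13000−9000)/13000 = 0.3077; (13000−10000)/13000 = 0.2308.
Σ = 0.538462. Dividing by the full population N = 10 gives P₁ = 0.054.

0.054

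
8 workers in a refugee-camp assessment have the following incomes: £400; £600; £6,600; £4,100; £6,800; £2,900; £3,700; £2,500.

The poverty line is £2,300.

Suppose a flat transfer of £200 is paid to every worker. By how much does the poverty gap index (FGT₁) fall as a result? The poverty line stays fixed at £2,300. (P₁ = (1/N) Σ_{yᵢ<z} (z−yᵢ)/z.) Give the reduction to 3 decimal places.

0.022

Before: below the line — £400, £600; poverty gap index (FGT₁) = 0.19565.
After the £200 transfer: below the line — £600, £800; poverty gap index (FGT₁) = 0.17391.
Reduction = 0.19565 − 0.17391 = 0.022.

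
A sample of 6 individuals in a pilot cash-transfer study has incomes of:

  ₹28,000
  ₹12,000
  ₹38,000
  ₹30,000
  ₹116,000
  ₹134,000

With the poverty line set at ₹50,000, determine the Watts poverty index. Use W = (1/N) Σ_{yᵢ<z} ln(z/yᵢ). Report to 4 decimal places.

Below z: ₹12,000, ₹28,000, ₹30,000, ₹38,000 (q = 4 of N = 6).
Log gaps: ln(50000/12000) = 1.4271; ln(50000/28000) = 0.5798; ln(50000/30000) = 0.5108; ln(50000/38000) = 0.2744.
W = 2.792197 / 6 = 0.4654.

0.4654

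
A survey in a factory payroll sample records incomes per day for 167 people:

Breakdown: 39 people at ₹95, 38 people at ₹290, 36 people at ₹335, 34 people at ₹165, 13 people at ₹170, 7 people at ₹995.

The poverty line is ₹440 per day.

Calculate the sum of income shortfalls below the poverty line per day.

₹35,795

Incomes under z: 39×₹95, 34×₹165, 13×₹170, 38×₹290, 36×₹335 (q = 160 of N = 167).
Individual gaps: 39×(440−95) = 13455; 34×(440−165) = 9350; 13×(440−170) = 3510; 38×(440−290) = 5700; 36×(440−335) = 3780.
Aggregate gap = ₹35,795.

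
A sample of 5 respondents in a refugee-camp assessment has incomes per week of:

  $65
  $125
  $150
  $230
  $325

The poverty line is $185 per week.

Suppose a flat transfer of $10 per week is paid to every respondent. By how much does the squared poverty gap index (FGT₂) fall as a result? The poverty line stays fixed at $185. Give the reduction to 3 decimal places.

0.023

Before: below the line — $65, $125, $150; squared poverty gap index (FGT₂) = 0.11234.
After the $10 transfer: below the line — $75, $135, $160; squared poverty gap index (FGT₂) = 0.08897.
Reduction = 0.11234 − 0.08897 = 0.023.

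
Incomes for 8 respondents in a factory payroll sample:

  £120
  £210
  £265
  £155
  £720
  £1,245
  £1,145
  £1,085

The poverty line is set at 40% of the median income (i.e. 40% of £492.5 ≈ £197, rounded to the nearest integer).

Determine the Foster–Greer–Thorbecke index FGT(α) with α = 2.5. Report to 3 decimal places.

0.015

Below z: £120, £155 (q = 2 of N = 8).
Relative gaps: (197−120)/197 = 0.3909; (197−155)/197 = 0.2132.
Raised to α = 2.5: 0.09551; 0.02099.
Sum = 0.116500; FGT(2.5) = 0.116500 / 8 = 0.015.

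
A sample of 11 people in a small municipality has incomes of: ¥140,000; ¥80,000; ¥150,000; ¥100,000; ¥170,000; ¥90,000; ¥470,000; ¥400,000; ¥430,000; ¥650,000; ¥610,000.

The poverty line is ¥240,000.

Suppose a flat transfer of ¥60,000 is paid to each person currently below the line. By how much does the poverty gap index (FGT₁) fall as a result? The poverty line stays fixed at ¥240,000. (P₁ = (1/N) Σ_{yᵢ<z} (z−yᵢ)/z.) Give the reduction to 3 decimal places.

0.136

Before: below the line — ¥80,000, ¥90,000, ¥100,000, ¥140,000, ¥150,000, ¥170,000; poverty gap index (FGT₁) = 0.26894.
After the ¥60,000 transfer: below the line — ¥140,000, ¥150,000, ¥160,000, ¥200,000, ¥210,000, ¥230,000; poverty gap index (FGT₁) = 0.13258.
Reduction = 0.26894 − 0.13258 = 0.136.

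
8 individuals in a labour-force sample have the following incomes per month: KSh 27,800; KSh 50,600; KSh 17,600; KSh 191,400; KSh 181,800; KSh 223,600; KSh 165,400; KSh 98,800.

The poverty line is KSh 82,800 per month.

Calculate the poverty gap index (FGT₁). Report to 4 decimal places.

Incomes under z: KSh 17,600, KSh 27,800, KSh 50,600 (q = 3 of N = 8).
Normalized shortfalls: (82800−17600)/82800 = 0.7874; (82800−27800)/82800 = 0.6643; (82800−50600)/82800 = 0.3889.
Sum of shortfalls = 1.840580; P₁ averages over all N: 1.840580 / 8 = 0.2301.

0.2301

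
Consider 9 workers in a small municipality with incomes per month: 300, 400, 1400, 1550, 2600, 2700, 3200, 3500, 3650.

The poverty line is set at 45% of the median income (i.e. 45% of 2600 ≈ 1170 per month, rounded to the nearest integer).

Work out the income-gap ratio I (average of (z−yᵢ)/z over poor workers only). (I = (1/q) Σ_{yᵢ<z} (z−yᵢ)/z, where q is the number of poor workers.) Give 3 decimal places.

Below z: 300, 400 (q = 2 of N = 9).
Relative gaps: 0.7436, 0.6581; sum = 1.401709.
I averages over the q = 2 poor units only: 1.401709 / 2 = 0.701.

0.701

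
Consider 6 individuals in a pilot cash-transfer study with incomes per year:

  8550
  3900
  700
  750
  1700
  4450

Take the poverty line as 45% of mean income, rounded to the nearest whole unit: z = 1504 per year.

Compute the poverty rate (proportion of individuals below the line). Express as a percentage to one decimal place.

2 of the 6 individuals have income below 1504.
H = 2/6 = 33.3%.

33.3%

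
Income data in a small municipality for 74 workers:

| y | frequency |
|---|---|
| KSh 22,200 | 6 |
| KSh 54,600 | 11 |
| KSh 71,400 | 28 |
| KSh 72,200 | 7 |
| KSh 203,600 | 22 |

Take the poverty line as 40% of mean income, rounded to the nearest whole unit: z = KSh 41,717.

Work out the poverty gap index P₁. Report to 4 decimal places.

0.0379

Below z: 6×KSh 22,200 (q = 6 of N = 74).
Relative gaps: (41717−22200)/41717 = 0.4678 (×6).
Σ = 2.807057. Dividing by the full population N = 74 gives P₁ = 0.0379.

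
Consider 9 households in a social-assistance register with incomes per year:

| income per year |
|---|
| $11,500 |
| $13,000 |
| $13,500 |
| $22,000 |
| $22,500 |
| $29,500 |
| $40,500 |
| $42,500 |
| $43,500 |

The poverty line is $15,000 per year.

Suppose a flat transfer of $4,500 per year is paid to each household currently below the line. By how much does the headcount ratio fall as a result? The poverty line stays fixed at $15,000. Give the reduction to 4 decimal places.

0.3333

Before: below the line — $11,500, $13,000, $13,500; headcount ratio = 0.333333.
After the $4,500 transfer: below the line — none; headcount ratio = 0.000000.
Reduction = 0.333333 − 0.000000 = 0.3333.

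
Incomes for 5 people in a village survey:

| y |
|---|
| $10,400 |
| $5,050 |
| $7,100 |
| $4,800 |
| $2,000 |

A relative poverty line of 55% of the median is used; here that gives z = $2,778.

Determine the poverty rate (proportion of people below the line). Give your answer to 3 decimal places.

0.200

1 of the 5 people have income below $2,778.
H = 1/5 = 0.200.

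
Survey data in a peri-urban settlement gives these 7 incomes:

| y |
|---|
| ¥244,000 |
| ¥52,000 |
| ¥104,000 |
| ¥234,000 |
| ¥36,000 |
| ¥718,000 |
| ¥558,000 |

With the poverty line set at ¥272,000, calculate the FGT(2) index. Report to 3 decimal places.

0.260

Incomes under z: ¥36,000, ¥52,000, ¥104,000, ¥234,000, ¥244,000 (q = 5 of N = 7).
Normalized shortfalls: (272000−36000)/272000 = 0.8676; (272000−52000)/272000 = 0.8088; (272000−104000)/272000 = 0.6176; (272000−234000)/272000 = 0.1397; (272000−244000)/272000 = 0.1029.
Squared: 0.7528; 0.6542; 0.3815; 0.0195; 0.0106.
Sum = 1.818609; P₂ = 1.818609 / 7 = 0.260.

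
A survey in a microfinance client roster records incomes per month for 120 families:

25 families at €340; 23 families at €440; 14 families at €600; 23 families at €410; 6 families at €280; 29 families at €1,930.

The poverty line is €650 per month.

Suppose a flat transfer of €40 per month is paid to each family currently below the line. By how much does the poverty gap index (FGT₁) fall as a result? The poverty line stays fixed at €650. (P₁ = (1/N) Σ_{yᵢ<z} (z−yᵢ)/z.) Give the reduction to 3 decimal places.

Before: below the line — 6×€280, 25×€340, 23×€410, 23×€440, 14×€600; poverty gap index (FGT₁) = 0.26949.
After the €40 transfer: below the line — 6×€320, 25×€380, 23×€450, 23×€480, 14×€640; poverty gap index (FGT₁) = 0.22282.
Reduction = 0.26949 − 0.22282 = 0.047.

0.047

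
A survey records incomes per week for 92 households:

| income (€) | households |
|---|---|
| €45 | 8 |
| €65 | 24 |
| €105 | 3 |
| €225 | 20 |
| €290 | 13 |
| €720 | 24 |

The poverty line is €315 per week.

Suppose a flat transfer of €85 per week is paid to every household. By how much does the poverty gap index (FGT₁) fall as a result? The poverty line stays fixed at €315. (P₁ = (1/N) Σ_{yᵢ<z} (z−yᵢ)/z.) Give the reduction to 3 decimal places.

Before: below the line — 8×€45, 24×€65, 3×€105, 20×€225, 13×€290; poverty gap index (FGT₁) = 0.37664.
After the €85 transfer: below the line — 8×€130, 24×€150, 3×€190, 20×€310; poverty gap index (FGT₁) = 0.20411.
Reduction = 0.37664 − 0.20411 = 0.173.

0.173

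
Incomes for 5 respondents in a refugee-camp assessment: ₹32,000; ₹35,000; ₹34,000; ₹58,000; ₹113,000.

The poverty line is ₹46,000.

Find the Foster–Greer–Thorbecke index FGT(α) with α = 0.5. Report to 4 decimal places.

0.3103

Below the line: ₹32,000, ₹34,000, ₹35,000 (q = 3 of N = 5).
Normalized shortfalls: (46000−32000)/46000 = 0.3043; (46000−34000)/46000 = 0.2609; (46000−35000)/46000 = 0.2391.
Raised to α = 0.5: 0.55168; 0.51075; 0.48901.
Sum = 1.551441; FGT(0.5) = 1.551441 / 5 = 0.3103.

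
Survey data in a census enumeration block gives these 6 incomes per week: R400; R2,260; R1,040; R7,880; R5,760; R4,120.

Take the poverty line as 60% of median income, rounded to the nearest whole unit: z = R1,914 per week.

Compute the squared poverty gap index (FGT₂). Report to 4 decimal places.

0.1390

Incomes under z: R400, R1,040 (q = 2 of N = 6).
Gap ratios (z−y)/z: (1914−400)/1914 = 0.7910; (1914−1040)/1914 = 0.4566.
Squared: 0.6257; 0.2085.
Sum = 0.834218; P₂ = 0.834218 / 6 = 0.1390.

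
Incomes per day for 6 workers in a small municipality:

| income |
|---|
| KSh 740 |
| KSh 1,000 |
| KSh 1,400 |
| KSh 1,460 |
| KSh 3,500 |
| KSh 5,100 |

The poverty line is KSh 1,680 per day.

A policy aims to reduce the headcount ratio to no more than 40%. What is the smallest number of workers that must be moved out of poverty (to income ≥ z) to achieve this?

2

4 of the 6 workers are poor, so H = 4/6 = 0.667.
A headcount ratio of at most 40% allows at most ⌊0.40 × 6⌋ = 2 poor workers.
So at least 4 − 2 = 2 must be lifted.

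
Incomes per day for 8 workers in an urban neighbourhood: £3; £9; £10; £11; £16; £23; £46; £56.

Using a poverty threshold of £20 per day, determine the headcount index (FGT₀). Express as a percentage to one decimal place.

5 of the 8 workers have income below £20.
H = 5/8 = 62.5%.

62.5%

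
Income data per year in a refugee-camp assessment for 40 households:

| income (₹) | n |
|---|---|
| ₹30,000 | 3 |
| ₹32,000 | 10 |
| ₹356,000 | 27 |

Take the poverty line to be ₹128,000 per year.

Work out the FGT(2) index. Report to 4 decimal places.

0.1846

Incomes under z: 3×₹30,000, 10×₹32,000 (q = 13 of N = 40).
Gap ratios (z−y)/z: (128000−30000)/128000 = 0.7656 (×3); (128000−32000)/128000 = 0.7500 (×10).
Squared: 0.5862 (×3); 0.5625 (×10).
Sum = 7.383545; P₂ = 7.383545 / 40 = 0.1846.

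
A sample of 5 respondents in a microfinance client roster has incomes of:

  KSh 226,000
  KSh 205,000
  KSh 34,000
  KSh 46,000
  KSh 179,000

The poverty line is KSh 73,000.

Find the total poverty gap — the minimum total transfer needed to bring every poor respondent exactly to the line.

Below z: KSh 34,000, KSh 46,000 (q = 2 of N = 5).
Individual gaps: 73000−34000 = 39000; 73000−46000 = 27000.
Aggregate gap = KSh 66,000.

KSh 66,000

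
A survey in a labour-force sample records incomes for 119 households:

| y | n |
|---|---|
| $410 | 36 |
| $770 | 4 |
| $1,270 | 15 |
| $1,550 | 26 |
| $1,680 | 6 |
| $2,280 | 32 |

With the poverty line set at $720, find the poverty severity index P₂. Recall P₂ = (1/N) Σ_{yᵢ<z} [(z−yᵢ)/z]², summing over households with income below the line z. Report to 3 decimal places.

Below z: 36×$410 (q = 36 of N = 119).
Normalized shortfalls: (720−410)/720 = 0.4306 (×36).
Squared: 0.1854 (×36).
Sum = 6.673611; P₂ = 6.673611 / 119 = 0.056.

0.056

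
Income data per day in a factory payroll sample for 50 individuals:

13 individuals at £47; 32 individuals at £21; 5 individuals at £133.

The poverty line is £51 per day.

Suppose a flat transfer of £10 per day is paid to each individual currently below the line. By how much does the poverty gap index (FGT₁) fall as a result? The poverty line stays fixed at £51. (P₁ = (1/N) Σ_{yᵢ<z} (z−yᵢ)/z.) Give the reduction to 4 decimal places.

0.1459

Before: below the line — 32×£21, 13×£47; poverty gap index (FGT₁) = 0.396863.
After the £10 transfer: below the line — 32×£31; poverty gap index (FGT₁) = 0.250980.
Reduction = 0.396863 − 0.250980 = 0.1459.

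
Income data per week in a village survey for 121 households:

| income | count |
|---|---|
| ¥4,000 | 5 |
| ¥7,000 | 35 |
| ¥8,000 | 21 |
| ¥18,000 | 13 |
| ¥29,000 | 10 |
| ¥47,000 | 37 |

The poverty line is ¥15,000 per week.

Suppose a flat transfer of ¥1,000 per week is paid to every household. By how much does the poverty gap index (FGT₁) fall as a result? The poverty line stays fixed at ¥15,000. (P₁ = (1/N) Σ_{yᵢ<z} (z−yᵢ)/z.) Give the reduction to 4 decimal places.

Before: below the line — 5×¥4,000, 35×¥7,000, 21×¥8,000; poverty gap index (FGT₁) = 0.265565.
After the ¥1,000 transfer: below the line — 5×¥5,000, 35×¥8,000, 21×¥9,000; poverty gap index (FGT₁) = 0.231956.
Reduction = 0.265565 − 0.231956 = 0.0336.

0.0336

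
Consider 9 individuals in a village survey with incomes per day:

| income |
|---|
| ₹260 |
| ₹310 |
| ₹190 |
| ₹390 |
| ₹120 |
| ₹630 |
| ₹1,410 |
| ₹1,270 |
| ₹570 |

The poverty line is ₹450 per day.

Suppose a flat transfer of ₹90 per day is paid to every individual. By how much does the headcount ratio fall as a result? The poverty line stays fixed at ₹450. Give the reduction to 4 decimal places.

Before: below the line — ₹120, ₹190, ₹260, ₹310, ₹390; headcount ratio = 0.555556.
After the ₹90 transfer: below the line — ₹210, ₹280, ₹350, ₹400; headcount ratio = 0.444444.
Reduction = 0.555556 − 0.444444 = 0.1111.

0.1111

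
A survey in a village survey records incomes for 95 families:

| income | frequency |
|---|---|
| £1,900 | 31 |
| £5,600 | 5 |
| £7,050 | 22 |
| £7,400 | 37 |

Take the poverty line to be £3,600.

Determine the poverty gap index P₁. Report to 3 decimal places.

0.154

Below z: 31×£1,900 (q = 31 of N = 95).
Gap ratios (z−y)/z: (3600−1900)/3600 = 0.4722 (×31).
Σ = 14.638889. Dividing by the full population N = 95 gives P₁ = 0.154.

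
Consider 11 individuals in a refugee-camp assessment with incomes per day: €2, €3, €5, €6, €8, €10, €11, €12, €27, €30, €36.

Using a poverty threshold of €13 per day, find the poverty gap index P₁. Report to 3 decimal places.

Poor units: €2, €3, €5, €6, €8, €10, €11, €12 (q = 8 of N = 11).
Gap ratios (z−y)/z: (13−2)/13 = 0.8462; (13−3)/13 = 0.7692; (13−5)/13 = 0.6154; (13−6)/13 = 0.5385; (13−8)/13 = 0.3846; (13−10)/13 = 0.2308; (13−11)/13 = 0.1538; (13−12)/13 = 0.0769.
Sum of shortfalls = 3.615385; P₁ averages over all N: 3.615385 / 11 = 0.329.

0.329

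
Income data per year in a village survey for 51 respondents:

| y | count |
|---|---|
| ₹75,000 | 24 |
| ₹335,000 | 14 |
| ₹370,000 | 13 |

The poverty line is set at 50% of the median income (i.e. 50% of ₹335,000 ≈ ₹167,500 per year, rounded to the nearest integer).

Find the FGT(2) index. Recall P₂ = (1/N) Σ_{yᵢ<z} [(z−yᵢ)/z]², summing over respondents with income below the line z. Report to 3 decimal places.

Below the line: 24×₹75,000 (q = 24 of N = 51).
Normalized shortfalls: (167500−75000)/167500 = 0.5522 (×24).
Squared: 0.3050 (×24).
Sum = 7.319225; P₂ = 7.319225 / 51 = 0.144.

0.144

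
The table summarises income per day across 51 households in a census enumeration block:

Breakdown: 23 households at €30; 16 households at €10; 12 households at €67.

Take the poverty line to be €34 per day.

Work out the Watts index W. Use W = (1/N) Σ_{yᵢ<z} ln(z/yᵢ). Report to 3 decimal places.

Poor units: 16×€10, 23×€30 (q = 39 of N = 51).
Log shortfalls: ln(34/10) = 1.2238 (×16); ln(34/30) = 0.1252 (×23).
W = 22.459159 / 51 = 0.440.

0.440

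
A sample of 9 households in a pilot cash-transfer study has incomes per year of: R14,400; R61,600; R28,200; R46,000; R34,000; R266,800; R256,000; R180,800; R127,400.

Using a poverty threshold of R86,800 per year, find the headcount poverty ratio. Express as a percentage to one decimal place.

55.6%

5 of the 9 households have income below R86,800.
H = 5/9 = 55.6%.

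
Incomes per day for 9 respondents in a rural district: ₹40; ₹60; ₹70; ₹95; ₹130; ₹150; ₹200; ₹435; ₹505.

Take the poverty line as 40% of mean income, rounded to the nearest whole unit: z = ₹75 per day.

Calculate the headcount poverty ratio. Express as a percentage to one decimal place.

3 of the 9 respondents have income below ₹75.
H = 3/9 = 33.3%.

33.3%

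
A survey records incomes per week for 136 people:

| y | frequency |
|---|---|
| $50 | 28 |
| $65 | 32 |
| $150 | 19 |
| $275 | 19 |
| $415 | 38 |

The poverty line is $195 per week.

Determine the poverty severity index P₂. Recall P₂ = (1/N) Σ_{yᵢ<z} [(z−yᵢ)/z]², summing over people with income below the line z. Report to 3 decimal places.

0.226

Poor units: 28×$50, 32×$65, 19×$150 (q = 79 of N = 136).
Shortfall ratios: (195−50)/195 = 0.7436 (×28); (195−65)/195 = 0.6667 (×32); (195−150)/195 = 0.2308 (×19).
Squared: 0.5529 (×28); 0.4444 (×32); 0.0533 (×19).
Sum = 30.715976; P₂ = 30.715976 / 136 = 0.226.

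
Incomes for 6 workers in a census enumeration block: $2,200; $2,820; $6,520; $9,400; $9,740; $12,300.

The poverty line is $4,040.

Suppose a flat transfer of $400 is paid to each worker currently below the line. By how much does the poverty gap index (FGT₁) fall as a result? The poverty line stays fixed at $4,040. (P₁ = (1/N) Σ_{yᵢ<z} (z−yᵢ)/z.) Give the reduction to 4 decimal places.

0.0330

Before: below the line — $2,200, $2,820; poverty gap index (FGT₁) = 0.126238.
After the $400 transfer: below the line — $2,600, $3,220; poverty gap index (FGT₁) = 0.093234.
Reduction = 0.126238 − 0.093234 = 0.0330.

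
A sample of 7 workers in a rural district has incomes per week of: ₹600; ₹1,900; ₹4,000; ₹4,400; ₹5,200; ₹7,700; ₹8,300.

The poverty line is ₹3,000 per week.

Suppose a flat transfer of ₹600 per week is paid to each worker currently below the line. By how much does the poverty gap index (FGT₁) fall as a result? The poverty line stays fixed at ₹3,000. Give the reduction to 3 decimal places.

0.057

Before: below the line — ₹600, ₹1,900; poverty gap index (FGT₁) = 0.16667.
After the ₹600 transfer: below the line — ₹1,200, ₹2,500; poverty gap index (FGT₁) = 0.10952.
Reduction = 0.16667 − 0.10952 = 0.057.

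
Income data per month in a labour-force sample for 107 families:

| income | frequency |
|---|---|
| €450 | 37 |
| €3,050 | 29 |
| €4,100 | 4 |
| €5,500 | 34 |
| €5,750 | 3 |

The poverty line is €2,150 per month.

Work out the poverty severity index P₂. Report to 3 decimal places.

0.216

Incomes under z: 37×€450 (q = 37 of N = 107).
Shortfall ratios: (2150−450)/2150 = 0.7907 (×37).
Squared: 0.6252 (×37).
Sum = 23.132504; P₂ = 23.132504 / 107 = 0.216.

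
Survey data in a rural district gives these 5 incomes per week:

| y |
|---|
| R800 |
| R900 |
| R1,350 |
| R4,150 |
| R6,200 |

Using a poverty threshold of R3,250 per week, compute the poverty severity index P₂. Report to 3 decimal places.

0.287

Below z: R800, R900, R1,350 (q = 3 of N = 5).
Gap ratios (z−y)/z: (3250−800)/3250 = 0.7538; (3250−900)/3250 = 0.7231; (3250−1350)/3250 = 0.5846.
Squared: 0.5683; 0.5228; 0.3418.
Sum = 1.432899; P₂ = 1.432899 / 5 = 0.287.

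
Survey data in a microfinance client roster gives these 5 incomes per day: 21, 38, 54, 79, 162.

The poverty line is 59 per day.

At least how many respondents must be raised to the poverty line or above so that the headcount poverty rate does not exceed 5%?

3 of the 5 respondents are poor, so H = 3/5 = 0.600.
A headcount ratio of at most 5% allows at most ⌊0.05 × 5⌋ = 0 poor respondents.
So at least 3 − 0 = 3 must be lifted.

3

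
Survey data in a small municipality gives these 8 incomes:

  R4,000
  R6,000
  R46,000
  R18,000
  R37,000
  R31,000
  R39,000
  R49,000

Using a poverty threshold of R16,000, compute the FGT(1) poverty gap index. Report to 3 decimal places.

Poor units: R4,000, R6,000 (q = 2 of N = 8).
Gap ratios (z−y)/z: (16000−4000)/16000 = 0.7500; (16000−6000)/16000 = 0.6250.
Σ = 1.375000. Dividing by the full population N = 8 gives P₁ = 0.172.

0.172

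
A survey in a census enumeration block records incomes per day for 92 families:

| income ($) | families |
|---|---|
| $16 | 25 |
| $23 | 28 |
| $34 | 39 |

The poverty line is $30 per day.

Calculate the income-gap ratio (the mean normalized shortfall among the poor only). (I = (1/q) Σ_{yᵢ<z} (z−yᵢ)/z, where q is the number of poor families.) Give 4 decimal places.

0.3434

Below z: 25×$16, 28×$23 (q = 53 of N = 92).
Shortfall ratios (z−y)/z: 0.4667 (×25), 0.2333 (×28); sum = 18.200000.
I averages over the q = 53 poor units only: 18.200000 / 53 = 0.3434.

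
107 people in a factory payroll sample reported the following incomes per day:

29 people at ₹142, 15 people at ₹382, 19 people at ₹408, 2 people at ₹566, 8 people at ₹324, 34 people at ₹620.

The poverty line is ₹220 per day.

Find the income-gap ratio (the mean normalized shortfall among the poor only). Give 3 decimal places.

Below the line: 29×₹142 (q = 29 of N = 107).
Relative gaps: 0.3545 (×29); sum = 10.281818.
The income-gap ratio divides by q (the poor only): 10.281818 / 29 = 0.355.

0.355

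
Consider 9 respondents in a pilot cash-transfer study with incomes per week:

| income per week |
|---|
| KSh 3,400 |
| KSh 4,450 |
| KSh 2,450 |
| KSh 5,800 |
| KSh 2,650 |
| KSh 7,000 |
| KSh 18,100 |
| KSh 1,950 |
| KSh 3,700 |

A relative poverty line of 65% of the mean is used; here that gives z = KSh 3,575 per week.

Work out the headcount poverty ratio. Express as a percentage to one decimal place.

44.4%

4 of the 9 respondents have income below KSh 3,575.
H = 4/9 = 44.4%.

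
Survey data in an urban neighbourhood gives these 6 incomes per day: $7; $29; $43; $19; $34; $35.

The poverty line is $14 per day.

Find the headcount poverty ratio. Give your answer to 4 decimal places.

0.1667

1 of the 6 respondents have income below $14.
H = 1/6 = 0.1667.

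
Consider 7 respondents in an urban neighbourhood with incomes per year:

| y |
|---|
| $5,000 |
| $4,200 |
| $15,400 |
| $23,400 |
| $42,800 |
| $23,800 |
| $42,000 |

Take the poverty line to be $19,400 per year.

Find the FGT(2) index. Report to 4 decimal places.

Poor units: $4,200, $5,000, $15,400 (q = 3 of N = 7).
Relative gaps: (19400−4200)/19400 = 0.7835; (19400−5000)/19400 = 0.7423; (19400−15400)/19400 = 0.2062.
Squared: 0.6139; 0.5510; 0.0425.
Sum = 1.207355; P₂ = 1.207355 / 7 = 0.1725.

0.1725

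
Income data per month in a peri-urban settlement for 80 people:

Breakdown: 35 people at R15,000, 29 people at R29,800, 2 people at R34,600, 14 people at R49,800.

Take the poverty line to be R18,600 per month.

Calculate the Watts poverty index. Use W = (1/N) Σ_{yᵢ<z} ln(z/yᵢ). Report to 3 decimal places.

0.094

Poor units: 35×R15,000 (q = 35 of N = 80).
ln(z/y) terms: ln(18600/15000) = 0.2151 (×35).
W = 7.528898 / 80 = 0.094.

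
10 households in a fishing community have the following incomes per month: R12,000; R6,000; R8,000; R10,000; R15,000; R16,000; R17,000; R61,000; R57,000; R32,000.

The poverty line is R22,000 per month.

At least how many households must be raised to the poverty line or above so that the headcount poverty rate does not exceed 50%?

Currently q = 7 of N = 10 are below the line (H = 0.700).
A headcount ratio of at most 50% allows at most ⌊0.50 × 10⌋ = 5 poor households.
So at least 7 − 5 = 2 must be lifted.

2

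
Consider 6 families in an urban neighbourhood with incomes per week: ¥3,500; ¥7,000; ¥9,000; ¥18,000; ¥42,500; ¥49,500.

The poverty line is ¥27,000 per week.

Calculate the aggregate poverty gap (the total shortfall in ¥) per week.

Below z: ¥3,500, ¥7,000, ¥9,000, ¥18,000 (q = 4 of N = 6).
Individual gaps: 27000−3500 = 23500; 27000−7000 = 20000; 27000−9000 = 18000; 27000−18000 = 9000.
Aggregate gap = ¥70,500.

¥70,500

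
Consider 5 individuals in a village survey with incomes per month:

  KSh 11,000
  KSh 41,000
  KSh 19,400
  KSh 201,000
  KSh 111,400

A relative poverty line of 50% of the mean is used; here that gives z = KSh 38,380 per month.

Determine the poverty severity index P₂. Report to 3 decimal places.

Incomes under z: KSh 11,000, KSh 19,400 (q = 2 of N = 5).
Normalized shortfalls: (38380−11000)/38380 = 0.7134; (38380−19400)/38380 = 0.4945.
Squared: 0.5089; 0.2446.
Sum = 0.753487; P₂ = 0.753487 / 5 = 0.151.

0.151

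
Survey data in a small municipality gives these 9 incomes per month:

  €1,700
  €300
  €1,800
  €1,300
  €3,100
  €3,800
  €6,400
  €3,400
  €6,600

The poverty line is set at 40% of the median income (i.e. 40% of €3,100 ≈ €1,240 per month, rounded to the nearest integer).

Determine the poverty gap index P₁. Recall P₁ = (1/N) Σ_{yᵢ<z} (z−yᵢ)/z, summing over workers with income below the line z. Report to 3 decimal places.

0.084

Incomes under z: €300 (q = 1 of N = 9).
Relative gaps: (1240−300)/1240 = 0.7581.
Sum of shortfalls = 0.758065; P₁ averages over all N: 0.758065 / 9 = 0.084.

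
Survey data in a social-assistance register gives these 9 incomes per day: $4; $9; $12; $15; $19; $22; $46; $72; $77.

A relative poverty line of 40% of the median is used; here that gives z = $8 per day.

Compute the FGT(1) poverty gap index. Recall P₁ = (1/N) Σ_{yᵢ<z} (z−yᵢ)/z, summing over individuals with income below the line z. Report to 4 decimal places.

Below the line: $4 (q = 1 of N = 9).
Normalized shortfalls: (8−4)/8 = 0.5000.
Sum of shortfalls = 0.500000; P₁ averages over all N: 0.500000 / 9 = 0.0556.

0.0556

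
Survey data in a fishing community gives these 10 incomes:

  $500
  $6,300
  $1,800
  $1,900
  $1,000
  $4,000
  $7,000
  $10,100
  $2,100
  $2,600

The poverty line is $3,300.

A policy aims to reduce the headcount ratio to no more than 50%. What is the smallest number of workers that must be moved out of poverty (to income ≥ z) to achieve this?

1

6 of the 10 workers are poor, so H = 6/10 = 0.600.
A headcount ratio of at most 50% allows at most ⌊0.50 × 10⌋ = 5 poor workers.
So at least 6 − 5 = 1 must be lifted.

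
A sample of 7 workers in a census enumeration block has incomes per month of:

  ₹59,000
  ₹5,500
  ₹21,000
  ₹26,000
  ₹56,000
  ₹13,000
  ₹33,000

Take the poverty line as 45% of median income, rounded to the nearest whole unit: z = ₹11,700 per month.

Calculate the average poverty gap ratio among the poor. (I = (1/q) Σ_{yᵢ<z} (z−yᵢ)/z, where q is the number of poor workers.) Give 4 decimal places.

0.5299

Below z: ₹5,500 (q = 1 of N = 7).
Relative gaps: 0.5299; sum = 0.529915.
The income-gap ratio divides by q (the poor only): 0.529915 / 1 = 0.5299.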